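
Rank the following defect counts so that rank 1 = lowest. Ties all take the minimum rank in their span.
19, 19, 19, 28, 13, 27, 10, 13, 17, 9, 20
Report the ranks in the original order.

Sorted (ascending): 9, 10, 13, 13, 17, 19, 19, 19, 20, 27, 28
The 2 values of 13 occupy positions 3–4 → each gets rank 3.
The 3 values of 19 occupy positions 6–8 → each gets rank 6.

6, 6, 6, 11, 3, 10, 2, 3, 5, 1, 9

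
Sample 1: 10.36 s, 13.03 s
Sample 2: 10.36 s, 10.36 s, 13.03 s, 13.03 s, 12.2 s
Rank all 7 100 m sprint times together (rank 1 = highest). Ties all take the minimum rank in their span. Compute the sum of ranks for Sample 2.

16

Sorted (descending): 13.03, 13.03, 13.03, 12.2, 10.36, 10.36, 10.36
The 3 values of 13.03 occupy positions 1–3 → each gets rank 1.
The 3 values of 10.36 occupy positions 5–7 → each gets rank 5.
Sample 2 values → pooled ranks: 10.36→5, 10.36→5, 13.03→1, 13.03→1, 12.2→4
Rank sum = 5 + 5 + 1 + 1 + 4 = 16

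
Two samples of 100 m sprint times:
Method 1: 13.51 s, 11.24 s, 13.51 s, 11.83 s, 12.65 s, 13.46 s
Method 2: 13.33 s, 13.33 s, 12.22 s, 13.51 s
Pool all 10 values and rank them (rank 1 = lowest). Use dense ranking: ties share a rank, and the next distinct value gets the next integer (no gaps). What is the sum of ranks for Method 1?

Sorted (ascending): 11.24, 11.83, 12.22, 12.65, 13.33, 13.33, 13.46, 13.51, 13.51, 13.51
The 2 values of 13.33 share dense rank 5.
The 3 values of 13.51 share dense rank 7.
Remaining distinct values take the next consecutive integers.
Method 1 values → pooled ranks: 13.51→7, 11.24→1, 13.51→7, 11.83→2, 12.65→4, 13.46→6
Rank sum = 7 + 1 + 7 + 2 + 4 + 6 = 27

27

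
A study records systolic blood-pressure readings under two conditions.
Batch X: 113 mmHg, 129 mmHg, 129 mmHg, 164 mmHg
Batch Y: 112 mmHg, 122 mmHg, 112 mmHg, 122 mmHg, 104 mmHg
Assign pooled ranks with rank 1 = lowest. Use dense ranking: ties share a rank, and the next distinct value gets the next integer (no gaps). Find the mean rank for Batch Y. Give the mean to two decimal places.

2.60

Sorted (ascending): 104, 112, 112, 113, 122, 122, 129, 129, 164
The 2 values of 112 share dense rank 2.
The 2 values of 122 share dense rank 4.
The 2 values of 129 share dense rank 5.
Remaining distinct values take the next consecutive integers.
Batch Y values → pooled ranks: 112→2, 122→4, 112→2, 122→4, 104→1
Mean rank = (2 + 4 + 2 + 4 + 1) / 5 = 2.60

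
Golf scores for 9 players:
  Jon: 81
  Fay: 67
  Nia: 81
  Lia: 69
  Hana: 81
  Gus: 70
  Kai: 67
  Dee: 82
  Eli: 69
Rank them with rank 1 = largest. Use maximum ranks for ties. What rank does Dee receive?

Sorted (descending): 82, 81, 81, 81, 70, 69, 69, 67, 67
The 3 values of 81 occupy positions 2–4 → each gets rank 4.
The 2 values of 69 occupy positions 6–7 → each gets rank 7.
The 2 values of 67 occupy positions 8–9 → each gets rank 9.
Dee has value 82 → rank 1.

1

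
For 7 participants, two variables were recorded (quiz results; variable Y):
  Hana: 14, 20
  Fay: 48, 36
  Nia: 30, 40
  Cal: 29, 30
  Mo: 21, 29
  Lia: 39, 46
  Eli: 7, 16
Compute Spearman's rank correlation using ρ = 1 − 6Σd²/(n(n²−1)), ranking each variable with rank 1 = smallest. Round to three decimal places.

0.893

Ranks of variable 1: 2, 7, 5, 4, 3, 6, 1
Ranks of variable 2: 2, 5, 6, 4, 3, 7, 1
d = r₁ − r₂: 0, 2, -1, 0, 0, -1, 0
d²: 0, 4, 1, 0, 0, 1, 0; Σd² = 6
ρ = 1 − 6·6/(7·48) = 1 − 36/336 = 0.893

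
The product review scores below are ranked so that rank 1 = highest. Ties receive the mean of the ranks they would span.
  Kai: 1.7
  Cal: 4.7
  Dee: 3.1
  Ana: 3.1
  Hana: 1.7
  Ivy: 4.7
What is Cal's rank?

Sorted (descending): 4.7, 4.7, 3.1, 3.1, 1.7, 1.7
The 2 values of 4.7 occupy positions 1–2 → average rank (1+2)/2 = 1.5.
The 2 values of 3.1 occupy positions 3–4 → average rank (3+4)/2 = 3.5.
The 2 values of 1.7 occupy positions 5–6 → average rank (5+6)/2 = 5.5.
Cal has value 4.7 → rank 1.5.

1.5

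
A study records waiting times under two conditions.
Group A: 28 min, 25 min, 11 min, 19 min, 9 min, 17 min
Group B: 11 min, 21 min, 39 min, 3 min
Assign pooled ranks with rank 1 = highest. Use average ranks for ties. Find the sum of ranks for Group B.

22.5

Sorted (descending): 39, 28, 25, 21, 19, 17, 11, 11, 9, 3
The 2 values of 11 occupy positions 7–8 → average rank (7+8)/2 = 7.5.
Group B values → pooled ranks: 11→7.5, 21→4, 39→1, 3→10
Rank sum = 7.5 + 4 + 1 + 10 = 22.5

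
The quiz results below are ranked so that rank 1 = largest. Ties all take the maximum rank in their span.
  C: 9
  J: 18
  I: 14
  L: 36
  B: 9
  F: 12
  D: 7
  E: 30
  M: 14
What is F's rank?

Sorted (descending): 36, 30, 18, 14, 14, 12, 9, 9, 7
The 2 values of 14 occupy positions 4–5 → each gets rank 5.
The 2 values of 9 occupy positions 7–8 → each gets rank 8.
F has value 12 → rank 6.

6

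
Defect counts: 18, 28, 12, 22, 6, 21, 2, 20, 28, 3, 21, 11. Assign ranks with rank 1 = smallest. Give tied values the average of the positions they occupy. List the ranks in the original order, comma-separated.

6, 11.5, 5, 10, 3, 8.5, 1, 7, 11.5, 2, 8.5, 4

Sorted (ascending): 2, 3, 6, 11, 12, 18, 20, 21, 21, 22, 28, 28
The 2 values of 21 occupy positions 8–9 → average rank (8+9)/2 = 8.5.
The 2 values of 28 occupy positions 11–12 → average rank (11+12)/2 = 11.5.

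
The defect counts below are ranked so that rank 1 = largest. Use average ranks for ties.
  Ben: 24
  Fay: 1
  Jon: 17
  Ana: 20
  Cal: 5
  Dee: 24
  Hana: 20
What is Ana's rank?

3.5

Sorted (descending): 24, 24, 20, 20, 17, 5, 1
The 2 values of 24 occupy positions 1–2 → average rank (1+2)/2 = 1.5.
The 2 values of 20 occupy positions 3–4 → average rank (3+4)/2 = 3.5.
Ana has value 20 → rank 3.5.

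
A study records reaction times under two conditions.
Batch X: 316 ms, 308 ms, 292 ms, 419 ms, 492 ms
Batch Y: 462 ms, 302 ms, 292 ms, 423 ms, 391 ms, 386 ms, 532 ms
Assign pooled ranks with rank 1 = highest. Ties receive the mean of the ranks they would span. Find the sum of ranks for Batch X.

35.5

Sorted (descending): 532, 492, 462, 423, 419, 391, 386, 316, 308, 302, 292, 292
The 2 values of 292 occupy positions 11–12 → average rank (11+12)/2 = 11.5.
Batch X values → pooled ranks: 316→8, 308→9, 292→11.5, 419→5, 492→2
Rank sum = 8 + 9 + 11.5 + 5 + 2 = 35.5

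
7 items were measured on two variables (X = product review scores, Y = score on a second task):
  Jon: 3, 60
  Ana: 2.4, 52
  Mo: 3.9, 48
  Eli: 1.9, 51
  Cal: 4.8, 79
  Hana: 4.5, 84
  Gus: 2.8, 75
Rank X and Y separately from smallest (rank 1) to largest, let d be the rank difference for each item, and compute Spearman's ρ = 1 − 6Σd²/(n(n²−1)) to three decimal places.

0.571

Ranks of variable 1: 4, 2, 5, 1, 7, 6, 3
Ranks of variable 2: 4, 3, 1, 2, 6, 7, 5
d = r₁ − r₂: 0, -1, 4, -1, 1, -1, -2
d²: 0, 1, 16, 1, 1, 1, 4; Σd² = 24
ρ = 1 − 6·24/(7·48) = 1 − 144/336 = 0.571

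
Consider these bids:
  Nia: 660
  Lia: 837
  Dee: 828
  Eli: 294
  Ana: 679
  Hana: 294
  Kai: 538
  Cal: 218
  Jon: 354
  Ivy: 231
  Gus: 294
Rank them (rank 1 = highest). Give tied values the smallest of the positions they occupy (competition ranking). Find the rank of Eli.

7

Sorted (descending): 837, 828, 679, 660, 538, 354, 294, 294, 294, 231, 218
The 3 values of 294 occupy positions 7–9 → each gets rank 7.
Eli has value 294 → rank 7.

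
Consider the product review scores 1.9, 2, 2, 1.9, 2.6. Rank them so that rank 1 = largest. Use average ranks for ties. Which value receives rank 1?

Sorted (descending): 2.6, 2, 2, 1.9, 1.9
The 2 values of 2 occupy positions 2–3 → average rank (2+3)/2 = 2.5.
The 2 values of 1.9 occupy positions 4–5 → average rank (4+5)/2 = 4.5.
Rank 1 → value 2.6.

2.6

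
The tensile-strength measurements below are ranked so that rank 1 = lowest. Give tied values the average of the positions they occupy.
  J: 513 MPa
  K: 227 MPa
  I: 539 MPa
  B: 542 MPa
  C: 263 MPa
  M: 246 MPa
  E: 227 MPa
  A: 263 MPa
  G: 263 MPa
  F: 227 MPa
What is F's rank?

Sorted (ascending): 227, 227, 227, 246, 263, 263, 263, 513, 539, 542
The 3 values of 227 occupy positions 1–3 → average rank 2.
The 3 values of 263 occupy positions 5–7 → average rank 6.
F has value 227 MPa → rank 2.

2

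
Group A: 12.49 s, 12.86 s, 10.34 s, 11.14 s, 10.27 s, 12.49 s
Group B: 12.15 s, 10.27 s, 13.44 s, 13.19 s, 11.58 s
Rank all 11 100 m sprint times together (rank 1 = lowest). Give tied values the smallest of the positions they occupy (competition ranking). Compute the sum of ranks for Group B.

Sorted (ascending): 10.27, 10.27, 10.34, 11.14, 11.58, 12.15, 12.49, 12.49, 12.86, 13.19, 13.44
The 2 values of 10.27 occupy positions 1–2 → each gets rank 1.
The 2 values of 12.49 occupy positions 7–8 → each gets rank 7.
Group B values → pooled ranks: 12.15→6, 10.27→1, 13.44→11, 13.19→10, 11.58→5
Rank sum = 6 + 1 + 11 + 10 + 5 = 33

33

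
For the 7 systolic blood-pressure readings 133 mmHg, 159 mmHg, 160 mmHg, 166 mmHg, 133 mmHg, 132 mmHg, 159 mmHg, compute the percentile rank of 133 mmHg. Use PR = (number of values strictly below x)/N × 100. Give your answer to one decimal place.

N = 7.
Strictly below 133: 1. Equal to 133: 2.
PR = 1/7 × 100 = 14.3

14.3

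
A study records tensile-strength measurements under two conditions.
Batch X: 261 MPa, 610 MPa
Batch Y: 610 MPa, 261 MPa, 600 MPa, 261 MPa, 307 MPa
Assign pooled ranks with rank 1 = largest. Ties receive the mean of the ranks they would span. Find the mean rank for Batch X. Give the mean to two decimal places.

Sorted (descending): 610, 610, 600, 307, 261, 261, 261
The 2 values of 610 occupy positions 1–2 → average rank (1+2)/2 = 1.5.
The 3 values of 261 occupy positions 5–7 → average rank 6.
Batch X values → pooled ranks: 261→6, 610→1.5
Mean rank = (6 + 1.5) / 2 = 3.75

3.75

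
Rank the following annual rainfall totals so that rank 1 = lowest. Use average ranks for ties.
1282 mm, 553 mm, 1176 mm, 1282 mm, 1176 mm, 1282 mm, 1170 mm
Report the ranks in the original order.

6, 1, 3.5, 6, 3.5, 6, 2

Sorted (ascending): 553, 1170, 1176, 1176, 1282, 1282, 1282
The 2 values of 1176 occupy positions 3–4 → average rank (3+4)/2 = 3.5.
The 3 values of 1282 occupy positions 5–7 → average rank 6.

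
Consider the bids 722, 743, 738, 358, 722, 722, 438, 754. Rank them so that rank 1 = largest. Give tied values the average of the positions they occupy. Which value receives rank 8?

358

Sorted (descending): 754, 743, 738, 722, 722, 722, 438, 358
The 3 values of 722 occupy positions 4–6 → average rank 5.
Rank 8 → value 358.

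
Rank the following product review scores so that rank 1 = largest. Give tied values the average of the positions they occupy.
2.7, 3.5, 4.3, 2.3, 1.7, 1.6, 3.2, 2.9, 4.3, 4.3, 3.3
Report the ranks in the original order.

Sorted (descending): 4.3, 4.3, 4.3, 3.5, 3.3, 3.2, 2.9, 2.7, 2.3, 1.7, 1.6
The 3 values of 4.3 occupy positions 1–3 → average rank 2.

8, 4, 2, 9, 10, 11, 6, 7, 2, 2, 5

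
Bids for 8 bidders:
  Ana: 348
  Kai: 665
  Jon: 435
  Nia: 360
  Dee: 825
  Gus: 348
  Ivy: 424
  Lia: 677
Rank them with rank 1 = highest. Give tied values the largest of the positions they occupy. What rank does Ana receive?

8

Sorted (descending): 825, 677, 665, 435, 424, 360, 348, 348
The 2 values of 348 occupy positions 7–8 → each gets rank 8.
Ana has value 348 → rank 8.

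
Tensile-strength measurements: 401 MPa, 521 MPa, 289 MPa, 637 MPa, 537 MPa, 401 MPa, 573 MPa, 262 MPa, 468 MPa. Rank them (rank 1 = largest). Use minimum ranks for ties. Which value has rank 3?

537

Sorted (descending): 637, 573, 537, 521, 468, 401, 401, 289, 262
The 2 values of 401 occupy positions 6–7 → each gets rank 6.
Rank 3 → value 537.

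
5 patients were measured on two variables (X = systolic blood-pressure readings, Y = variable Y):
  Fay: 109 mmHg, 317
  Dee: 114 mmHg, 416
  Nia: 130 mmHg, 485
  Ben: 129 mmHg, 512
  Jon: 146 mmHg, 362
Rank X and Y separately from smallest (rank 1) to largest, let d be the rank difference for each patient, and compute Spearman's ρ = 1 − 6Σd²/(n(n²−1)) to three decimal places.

0.300

Ranks of variable 1: 1, 2, 4, 3, 5
Ranks of variable 2: 1, 3, 4, 5, 2
d = r₁ − r₂: 0, -1, 0, -2, 3
d²: 0, 1, 0, 4, 9; Σd² = 14
ρ = 1 − 6·14/(5·24) = 1 − 84/120 = 0.300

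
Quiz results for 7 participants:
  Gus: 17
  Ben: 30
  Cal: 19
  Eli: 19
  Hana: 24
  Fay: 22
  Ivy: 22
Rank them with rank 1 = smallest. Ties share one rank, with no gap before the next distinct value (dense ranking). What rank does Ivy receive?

Sorted (ascending): 17, 19, 19, 22, 22, 24, 30
The 2 values of 19 share dense rank 2.
The 2 values of 22 share dense rank 3.
Remaining distinct values take the next consecutive integers.
Ivy has value 22 → rank 3.

3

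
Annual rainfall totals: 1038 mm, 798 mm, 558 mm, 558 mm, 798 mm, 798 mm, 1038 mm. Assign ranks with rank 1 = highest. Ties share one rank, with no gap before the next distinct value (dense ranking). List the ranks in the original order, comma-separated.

Sorted (descending): 1038, 1038, 798, 798, 798, 558, 558
The 2 values of 1038 share dense rank 1.
The 3 values of 798 share dense rank 2.
The 2 values of 558 share dense rank 3.

1, 2, 3, 3, 2, 2, 1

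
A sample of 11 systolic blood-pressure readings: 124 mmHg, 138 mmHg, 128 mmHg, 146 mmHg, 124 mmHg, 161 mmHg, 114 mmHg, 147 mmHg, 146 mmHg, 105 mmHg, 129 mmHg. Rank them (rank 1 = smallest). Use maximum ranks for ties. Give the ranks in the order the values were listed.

4, 7, 5, 9, 4, 11, 2, 10, 9, 1, 6

Sorted (ascending): 105, 114, 124, 124, 128, 129, 138, 146, 146, 147, 161
The 2 values of 124 occupy positions 3–4 → each gets rank 4.
The 2 values of 146 occupy positions 8–9 → each gets rank 9.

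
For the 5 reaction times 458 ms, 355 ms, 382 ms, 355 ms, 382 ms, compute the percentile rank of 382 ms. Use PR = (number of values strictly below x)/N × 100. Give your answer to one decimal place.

40.0

N = 5.
Strictly below 382: 2. Equal to 382: 2.
PR = 2/5 × 100 = 40.0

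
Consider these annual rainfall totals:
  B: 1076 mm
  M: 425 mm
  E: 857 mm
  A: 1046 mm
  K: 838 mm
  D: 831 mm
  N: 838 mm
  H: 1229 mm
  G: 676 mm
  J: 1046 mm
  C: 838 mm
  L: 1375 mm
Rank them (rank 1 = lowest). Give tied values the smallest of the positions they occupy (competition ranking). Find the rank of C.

Sorted (ascending): 425, 676, 831, 838, 838, 838, 857, 1046, 1046, 1076, 1229, 1375
The 3 values of 838 occupy positions 4–6 → each gets rank 4.
The 2 values of 1046 occupy positions 8–9 → each gets rank 8.
C has value 838 mm → rank 4.

4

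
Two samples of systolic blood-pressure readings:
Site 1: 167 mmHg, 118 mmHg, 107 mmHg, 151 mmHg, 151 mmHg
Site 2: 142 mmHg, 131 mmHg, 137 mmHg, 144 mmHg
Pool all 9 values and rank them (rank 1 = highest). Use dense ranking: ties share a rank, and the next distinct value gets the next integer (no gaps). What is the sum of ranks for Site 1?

Sorted (descending): 167, 151, 151, 144, 142, 137, 131, 118, 107
The 2 values of 151 share dense rank 2.
Remaining distinct values take the next consecutive integers.
Site 1 values → pooled ranks: 167→1, 118→7, 107→8, 151→2, 151→2
Rank sum = 1 + 7 + 8 + 2 + 2 = 20

20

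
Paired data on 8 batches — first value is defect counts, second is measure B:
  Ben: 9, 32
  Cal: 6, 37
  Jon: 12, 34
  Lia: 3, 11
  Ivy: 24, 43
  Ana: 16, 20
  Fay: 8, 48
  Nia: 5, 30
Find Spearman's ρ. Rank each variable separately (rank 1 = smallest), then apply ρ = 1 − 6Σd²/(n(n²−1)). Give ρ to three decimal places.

Ranks of variable 1: 5, 3, 6, 1, 8, 7, 4, 2
Ranks of variable 2: 4, 6, 5, 1, 7, 2, 8, 3
d = r₁ − r₂: 1, -3, 1, 0, 1, 5, -4, -1
d²: 1, 9, 1, 0, 1, 25, 16, 1; Σd² = 54
ρ = 1 − 6·54/(8·63) = 1 − 324/504 = 0.357

0.357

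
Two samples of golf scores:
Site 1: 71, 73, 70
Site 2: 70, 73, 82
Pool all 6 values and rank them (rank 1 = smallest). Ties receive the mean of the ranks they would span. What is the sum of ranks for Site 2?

Sorted (ascending): 70, 70, 71, 73, 73, 82
The 2 values of 70 occupy positions 1–2 → average rank (1+2)/2 = 1.5.
The 2 values of 73 occupy positions 4–5 → average rank (4+5)/2 = 4.5.
Site 2 values → pooled ranks: 70→1.5, 73→4.5, 82→6
Rank sum = 1.5 + 4.5 + 6 = 12

12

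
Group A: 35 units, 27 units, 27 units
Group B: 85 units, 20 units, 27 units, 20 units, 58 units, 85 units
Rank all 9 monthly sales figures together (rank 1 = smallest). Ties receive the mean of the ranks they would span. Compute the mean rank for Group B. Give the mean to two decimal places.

Sorted (ascending): 20, 20, 27, 27, 27, 35, 58, 85, 85
The 2 values of 20 occupy positions 1–2 → average rank (1+2)/2 = 1.5.
The 3 values of 27 occupy positions 3–5 → average rank 4.
The 2 values of 85 occupy positions 8–9 → average rank (8+9)/2 = 8.5.
Group B values → pooled ranks: 85→8.5, 20→1.5, 27→4, 20→1.5, 58→7, 85→8.5
Mean rank = (8.5 + 1.5 + 4 + 1.5 + 7 + 8.5) / 6 = 5.17

5.17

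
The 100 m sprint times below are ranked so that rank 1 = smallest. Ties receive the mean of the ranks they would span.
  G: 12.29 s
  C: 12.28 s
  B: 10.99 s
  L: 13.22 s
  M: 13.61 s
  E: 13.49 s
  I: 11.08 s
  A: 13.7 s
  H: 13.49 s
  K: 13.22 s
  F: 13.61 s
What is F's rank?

Sorted (ascending): 10.99, 11.08, 12.28, 12.29, 13.22, 13.22, 13.49, 13.49, 13.61, 13.61, 13.7
The 2 values of 13.22 occupy positions 5–6 → average rank (5+6)/2 = 5.5.
The 2 values of 13.49 occupy positions 7–8 → average rank (7+8)/2 = 7.5.
The 2 values of 13.61 occupy positions 9–10 → average rank (9+10)/2 = 9.5.
F has value 13.61 s → rank 9.5.

9.5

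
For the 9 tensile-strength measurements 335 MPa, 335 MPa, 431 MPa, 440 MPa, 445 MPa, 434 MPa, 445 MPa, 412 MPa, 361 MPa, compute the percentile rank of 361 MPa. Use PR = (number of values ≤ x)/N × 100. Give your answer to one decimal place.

N = 9.
Strictly below 361: 2. Equal to 361: 1.
PR = 3/9 × 100 = 33.3

33.3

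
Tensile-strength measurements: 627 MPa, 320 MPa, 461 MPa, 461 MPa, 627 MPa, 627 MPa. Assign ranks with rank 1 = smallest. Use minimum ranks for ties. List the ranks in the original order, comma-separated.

Sorted (ascending): 320, 461, 461, 627, 627, 627
The 2 values of 461 occupy positions 2–3 → each gets rank 2.
The 3 values of 627 occupy positions 4–6 → each gets rank 4.

4, 1, 2, 2, 4, 4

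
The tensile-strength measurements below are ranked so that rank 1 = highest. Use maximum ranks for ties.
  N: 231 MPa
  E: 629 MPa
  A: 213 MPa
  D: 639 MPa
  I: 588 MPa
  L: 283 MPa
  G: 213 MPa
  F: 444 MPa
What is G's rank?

8

Sorted (descending): 639, 629, 588, 444, 283, 231, 213, 213
The 2 values of 213 occupy positions 7–8 → each gets rank 8.
G has value 213 MPa → rank 8.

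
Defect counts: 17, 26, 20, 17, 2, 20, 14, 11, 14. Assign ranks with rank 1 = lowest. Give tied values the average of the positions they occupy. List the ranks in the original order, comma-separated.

5.5, 9, 7.5, 5.5, 1, 7.5, 3.5, 2, 3.5

Sorted (ascending): 2, 11, 14, 14, 17, 17, 20, 20, 26
The 2 values of 14 occupy positions 3–4 → average rank (3+4)/2 = 3.5.
The 2 values of 17 occupy positions 5–6 → average rank (5+6)/2 = 5.5.
The 2 values of 20 occupy positions 7–8 → average rank (7+8)/2 = 7.5.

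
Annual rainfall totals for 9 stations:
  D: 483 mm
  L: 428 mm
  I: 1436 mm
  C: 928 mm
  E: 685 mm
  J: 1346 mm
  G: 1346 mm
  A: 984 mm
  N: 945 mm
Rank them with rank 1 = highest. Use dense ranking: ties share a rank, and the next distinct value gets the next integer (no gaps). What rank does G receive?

Sorted (descending): 1436, 1346, 1346, 984, 945, 928, 685, 483, 428
The 2 values of 1346 share dense rank 2.
Remaining distinct values take the next consecutive integers.
G has value 1346 mm → rank 2.

2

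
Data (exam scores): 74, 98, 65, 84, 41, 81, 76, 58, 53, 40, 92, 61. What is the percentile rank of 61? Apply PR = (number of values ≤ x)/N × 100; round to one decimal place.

N = 12.
Strictly below 61: 4. Equal to 61: 1.
PR = 5/12 × 100 = 41.7

41.7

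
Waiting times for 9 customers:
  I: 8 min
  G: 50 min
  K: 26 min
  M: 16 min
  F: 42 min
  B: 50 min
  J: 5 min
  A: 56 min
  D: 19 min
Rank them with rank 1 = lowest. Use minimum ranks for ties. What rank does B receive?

7

Sorted (ascending): 5, 8, 16, 19, 26, 42, 50, 50, 56
The 2 values of 50 occupy positions 7–8 → each gets rank 7.
B has value 50 min → rank 7.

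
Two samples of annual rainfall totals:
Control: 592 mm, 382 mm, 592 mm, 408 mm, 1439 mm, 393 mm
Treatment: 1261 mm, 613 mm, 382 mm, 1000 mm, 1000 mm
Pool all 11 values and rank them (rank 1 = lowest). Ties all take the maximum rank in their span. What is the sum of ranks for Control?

Sorted (ascending): 382, 382, 393, 408, 592, 592, 613, 1000, 1000, 1261, 1439
The 2 values of 382 occupy positions 1–2 → each gets rank 2.
The 2 values of 592 occupy positions 5–6 → each gets rank 6.
The 2 values of 1000 occupy positions 8–9 → each gets rank 9.
Control values → pooled ranks: 592→6, 382→2, 592→6, 408→4, 1439→11, 393→3
Rank sum = 6 + 2 + 6 + 4 + 11 + 3 = 32

32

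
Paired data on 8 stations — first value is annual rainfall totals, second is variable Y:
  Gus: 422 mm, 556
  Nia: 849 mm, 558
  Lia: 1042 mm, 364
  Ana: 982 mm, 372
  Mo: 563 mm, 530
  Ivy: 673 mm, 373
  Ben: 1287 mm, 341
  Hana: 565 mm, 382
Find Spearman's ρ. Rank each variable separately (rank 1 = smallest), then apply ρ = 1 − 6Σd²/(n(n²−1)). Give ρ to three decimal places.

Ranks of variable 1: 1, 5, 7, 6, 2, 4, 8, 3
Ranks of variable 2: 7, 8, 2, 3, 6, 4, 1, 5
d = r₁ − r₂: -6, -3, 5, 3, -4, 0, 7, -2
d²: 36, 9, 25, 9, 16, 0, 49, 4; Σd² = 148
ρ = 1 − 6·148/(8·63) = 1 − 888/504 = -0.762

-0.762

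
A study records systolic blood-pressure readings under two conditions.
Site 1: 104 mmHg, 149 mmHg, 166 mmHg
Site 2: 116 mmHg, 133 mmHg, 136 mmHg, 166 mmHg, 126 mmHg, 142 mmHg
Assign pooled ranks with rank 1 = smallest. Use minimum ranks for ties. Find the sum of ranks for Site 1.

16

Sorted (ascending): 104, 116, 126, 133, 136, 142, 149, 166, 166
The 2 values of 166 occupy positions 8–9 → each gets rank 8.
Site 1 values → pooled ranks: 104→1, 149→7, 166→8
Rank sum = 1 + 7 + 8 = 16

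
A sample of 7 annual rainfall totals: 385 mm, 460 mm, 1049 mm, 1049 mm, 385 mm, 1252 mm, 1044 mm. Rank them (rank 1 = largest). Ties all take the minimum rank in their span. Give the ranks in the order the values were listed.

Sorted (descending): 1252, 1049, 1049, 1044, 460, 385, 385
The 2 values of 1049 occupy positions 2–3 → each gets rank 2.
The 2 values of 385 occupy positions 6–7 → each gets rank 6.

6, 5, 2, 2, 6, 1, 4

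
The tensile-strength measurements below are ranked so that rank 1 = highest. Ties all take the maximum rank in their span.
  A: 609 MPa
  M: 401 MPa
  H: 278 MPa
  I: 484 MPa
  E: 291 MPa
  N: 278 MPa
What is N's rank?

6

Sorted (descending): 609, 484, 401, 291, 278, 278
The 2 values of 278 occupy positions 5–6 → each gets rank 6.
N has value 278 MPa → rank 6.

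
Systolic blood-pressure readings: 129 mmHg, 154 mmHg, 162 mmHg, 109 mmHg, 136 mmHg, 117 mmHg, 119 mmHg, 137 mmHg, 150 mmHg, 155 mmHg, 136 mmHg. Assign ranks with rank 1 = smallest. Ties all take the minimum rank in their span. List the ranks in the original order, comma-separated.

Sorted (ascending): 109, 117, 119, 129, 136, 136, 137, 150, 154, 155, 162
The 2 values of 136 occupy positions 5–6 → each gets rank 5.

4, 9, 11, 1, 5, 2, 3, 7, 8, 10, 5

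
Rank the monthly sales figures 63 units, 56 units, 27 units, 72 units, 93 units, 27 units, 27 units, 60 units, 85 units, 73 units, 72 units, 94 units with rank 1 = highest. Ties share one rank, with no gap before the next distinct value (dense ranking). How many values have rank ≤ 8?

Sorted (descending): 94, 93, 85, 73, 72, 72, 63, 60, 56, 27, 27, 27
The 2 values of 72 share dense rank 5.
The 3 values of 27 share dense rank 9.
Remaining distinct values take the next consecutive integers.
Ranks ≤ 8: {1, 2, 3, 4, 5, 5, 6, 7, 8} → 9 values.

9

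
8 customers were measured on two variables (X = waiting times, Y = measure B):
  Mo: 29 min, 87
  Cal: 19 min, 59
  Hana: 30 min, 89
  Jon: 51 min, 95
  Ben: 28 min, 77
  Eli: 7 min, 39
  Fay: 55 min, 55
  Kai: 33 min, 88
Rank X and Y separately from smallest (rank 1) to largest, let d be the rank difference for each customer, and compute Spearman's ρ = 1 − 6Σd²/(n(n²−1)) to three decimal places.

Ranks of variable 1: 4, 2, 5, 7, 3, 1, 8, 6
Ranks of variable 2: 5, 3, 7, 8, 4, 1, 2, 6
d = r₁ − r₂: -1, -1, -2, -1, -1, 0, 6, 0
d²: 1, 1, 4, 1, 1, 0, 36, 0; Σd² = 44
ρ = 1 − 6·44/(8·63) = 1 − 264/504 = 0.476

0.476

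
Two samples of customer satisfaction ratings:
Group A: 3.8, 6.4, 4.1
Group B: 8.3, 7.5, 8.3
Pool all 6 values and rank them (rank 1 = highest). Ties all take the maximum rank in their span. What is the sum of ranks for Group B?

Sorted (descending): 8.3, 8.3, 7.5, 6.4, 4.1, 3.8
The 2 values of 8.3 occupy positions 1–2 → each gets rank 2.
Group B values → pooled ranks: 8.3→2, 7.5→3, 8.3→2
Rank sum = 2 + 3 + 2 = 7

7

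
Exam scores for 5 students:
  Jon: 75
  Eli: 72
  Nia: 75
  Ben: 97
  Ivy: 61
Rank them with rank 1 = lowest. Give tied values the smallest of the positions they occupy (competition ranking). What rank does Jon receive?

Sorted (ascending): 61, 72, 75, 75, 97
The 2 values of 75 occupy positions 3–4 → each gets rank 3.
Jon has value 75 → rank 3.

3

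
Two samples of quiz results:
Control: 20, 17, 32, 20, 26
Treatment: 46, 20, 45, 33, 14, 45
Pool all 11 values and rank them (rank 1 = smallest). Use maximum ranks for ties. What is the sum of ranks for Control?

25

Sorted (ascending): 14, 17, 20, 20, 20, 26, 32, 33, 45, 45, 46
The 3 values of 20 occupy positions 3–5 → each gets rank 5.
The 2 values of 45 occupy positions 9–10 → each gets rank 10.
Control values → pooled ranks: 20→5, 17→2, 32→7, 20→5, 26→6
Rank sum = 5 + 2 + 7 + 5 + 6 = 25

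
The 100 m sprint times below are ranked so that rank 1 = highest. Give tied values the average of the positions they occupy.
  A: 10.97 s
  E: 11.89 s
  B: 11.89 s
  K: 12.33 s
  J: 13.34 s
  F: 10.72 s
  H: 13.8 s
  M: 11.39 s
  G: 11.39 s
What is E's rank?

Sorted (descending): 13.8, 13.34, 12.33, 11.89, 11.89, 11.39, 11.39, 10.97, 10.72
The 2 values of 11.89 occupy positions 4–5 → average rank (4+5)/2 = 4.5.
The 2 values of 11.39 occupy positions 6–7 → average rank (6+7)/2 = 6.5.
E has value 11.89 s → rank 4.5.

4.5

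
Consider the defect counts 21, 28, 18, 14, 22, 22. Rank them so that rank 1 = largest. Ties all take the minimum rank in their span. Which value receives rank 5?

18

Sorted (descending): 28, 22, 22, 21, 18, 14
The 2 values of 22 occupy positions 2–3 → each gets rank 2.
Rank 5 → value 18.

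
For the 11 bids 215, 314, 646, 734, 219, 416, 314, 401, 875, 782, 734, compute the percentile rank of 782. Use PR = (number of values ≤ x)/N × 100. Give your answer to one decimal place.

N = 11.
Strictly below 782: 9. Equal to 782: 1.
PR = 10/11 × 100 = 90.9

90.9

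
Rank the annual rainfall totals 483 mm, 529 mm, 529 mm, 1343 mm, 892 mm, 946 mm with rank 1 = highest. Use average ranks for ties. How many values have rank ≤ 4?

3

Sorted (descending): 1343, 946, 892, 529, 529, 483
The 2 values of 529 occupy positions 4–5 → average rank (4+5)/2 = 4.5.
Ranks ≤ 4: {1, 2, 3} → 3 values.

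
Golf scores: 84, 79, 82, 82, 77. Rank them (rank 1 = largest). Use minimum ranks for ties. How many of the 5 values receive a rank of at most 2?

3

Sorted (descending): 84, 82, 82, 79, 77
The 2 values of 82 occupy positions 2–3 → each gets rank 2.
Ranks ≤ 2: {1, 2, 2} → 3 values.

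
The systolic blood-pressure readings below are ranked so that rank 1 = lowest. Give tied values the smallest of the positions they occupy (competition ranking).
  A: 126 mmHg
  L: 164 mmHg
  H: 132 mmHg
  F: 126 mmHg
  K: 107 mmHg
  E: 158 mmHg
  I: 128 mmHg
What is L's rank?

Sorted (ascending): 107, 126, 126, 128, 132, 158, 164
The 2 values of 126 occupy positions 2–3 → each gets rank 2.
L has value 164 mmHg → rank 7.

7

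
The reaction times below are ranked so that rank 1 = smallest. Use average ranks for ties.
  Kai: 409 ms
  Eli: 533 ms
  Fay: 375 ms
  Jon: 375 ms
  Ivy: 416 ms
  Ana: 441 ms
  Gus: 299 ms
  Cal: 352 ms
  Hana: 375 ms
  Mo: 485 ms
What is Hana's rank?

Sorted (ascending): 299, 352, 375, 375, 375, 409, 416, 441, 485, 533
The 3 values of 375 occupy positions 3–5 → average rank 4.
Hana has value 375 ms → rank 4.

4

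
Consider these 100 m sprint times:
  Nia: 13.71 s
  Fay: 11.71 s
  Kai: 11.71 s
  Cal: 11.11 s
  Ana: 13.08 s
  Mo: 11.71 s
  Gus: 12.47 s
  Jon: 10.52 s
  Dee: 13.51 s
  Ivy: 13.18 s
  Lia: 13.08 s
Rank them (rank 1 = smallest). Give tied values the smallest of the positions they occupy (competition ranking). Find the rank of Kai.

Sorted (ascending): 10.52, 11.11, 11.71, 11.71, 11.71, 12.47, 13.08, 13.08, 13.18, 13.51, 13.71
The 3 values of 11.71 occupy positions 3–5 → each gets rank 3.
The 2 values of 13.08 occupy positions 7–8 → each gets rank 7.
Kai has value 11.71 s → rank 3.

3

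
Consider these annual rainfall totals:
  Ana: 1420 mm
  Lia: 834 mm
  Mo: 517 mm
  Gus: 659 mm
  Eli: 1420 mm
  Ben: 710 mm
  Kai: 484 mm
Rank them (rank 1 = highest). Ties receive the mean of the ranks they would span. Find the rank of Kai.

Sorted (descending): 1420, 1420, 834, 710, 659, 517, 484
The 2 values of 1420 occupy positions 1–2 → average rank (1+2)/2 = 1.5.
Kai has value 484 mm → rank 7.

7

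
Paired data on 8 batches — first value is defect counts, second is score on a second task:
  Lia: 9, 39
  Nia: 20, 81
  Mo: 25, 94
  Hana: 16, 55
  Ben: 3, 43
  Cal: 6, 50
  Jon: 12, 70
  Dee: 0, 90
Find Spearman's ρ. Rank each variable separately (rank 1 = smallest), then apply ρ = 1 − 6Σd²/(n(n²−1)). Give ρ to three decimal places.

Ranks of variable 1: 4, 7, 8, 6, 2, 3, 5, 1
Ranks of variable 2: 1, 6, 8, 4, 2, 3, 5, 7
d = r₁ − r₂: 3, 1, 0, 2, 0, 0, 0, -6
d²: 9, 1, 0, 4, 0, 0, 0, 36; Σd² = 50
ρ = 1 − 6·50/(8·63) = 1 − 300/504 = 0.405

0.405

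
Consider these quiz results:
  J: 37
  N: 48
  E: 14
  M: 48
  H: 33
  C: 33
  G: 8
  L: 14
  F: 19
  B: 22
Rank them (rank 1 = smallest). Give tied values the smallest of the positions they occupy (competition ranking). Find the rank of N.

Sorted (ascending): 8, 14, 14, 19, 22, 33, 33, 37, 48, 48
The 2 values of 14 occupy positions 2–3 → each gets rank 2.
The 2 values of 33 occupy positions 6–7 → each gets rank 6.
The 2 values of 48 occupy positions 9–10 → each gets rank 9.
N has value 48 → rank 9.

9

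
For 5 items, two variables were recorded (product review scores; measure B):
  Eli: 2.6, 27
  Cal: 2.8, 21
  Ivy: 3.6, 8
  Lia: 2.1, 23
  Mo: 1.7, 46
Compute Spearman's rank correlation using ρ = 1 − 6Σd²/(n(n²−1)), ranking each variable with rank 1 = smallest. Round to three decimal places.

Ranks of variable 1: 3, 4, 5, 2, 1
Ranks of variable 2: 4, 2, 1, 3, 5
d = r₁ − r₂: -1, 2, 4, -1, -4
d²: 1, 4, 16, 1, 16; Σd² = 38
ρ = 1 − 6·38/(5·24) = 1 − 228/120 = -0.900

-0.900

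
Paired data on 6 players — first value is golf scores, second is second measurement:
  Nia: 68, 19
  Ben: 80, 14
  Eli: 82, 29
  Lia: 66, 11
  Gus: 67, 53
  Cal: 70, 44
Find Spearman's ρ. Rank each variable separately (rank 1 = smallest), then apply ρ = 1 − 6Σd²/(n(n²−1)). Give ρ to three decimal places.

Ranks of variable 1: 3, 5, 6, 1, 2, 4
Ranks of variable 2: 3, 2, 4, 1, 6, 5
d = r₁ − r₂: 0, 3, 2, 0, -4, -1
d²: 0, 9, 4, 0, 16, 1; Σd² = 30
ρ = 1 − 6·30/(6·35) = 1 − 180/210 = 0.143

0.143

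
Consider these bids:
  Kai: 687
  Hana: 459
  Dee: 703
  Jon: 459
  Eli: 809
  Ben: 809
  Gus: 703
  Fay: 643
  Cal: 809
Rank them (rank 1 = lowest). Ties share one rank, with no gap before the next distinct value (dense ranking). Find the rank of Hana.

1

Sorted (ascending): 459, 459, 643, 687, 703, 703, 809, 809, 809
The 2 values of 459 share dense rank 1.
The 2 values of 703 share dense rank 4.
The 3 values of 809 share dense rank 5.
Remaining distinct values take the next consecutive integers.
Hana has value 459 → rank 1.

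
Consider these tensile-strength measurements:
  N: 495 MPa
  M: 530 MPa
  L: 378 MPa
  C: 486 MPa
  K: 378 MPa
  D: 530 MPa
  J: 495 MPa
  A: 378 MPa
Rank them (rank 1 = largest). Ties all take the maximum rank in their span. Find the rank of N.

4

Sorted (descending): 530, 530, 495, 495, 486, 378, 378, 378
The 2 values of 530 occupy positions 1–2 → each gets rank 2.
The 2 values of 495 occupy positions 3–4 → each gets rank 4.
The 3 values of 378 occupy positions 6–8 → each gets rank 8.
N has value 495 MPa → rank 4.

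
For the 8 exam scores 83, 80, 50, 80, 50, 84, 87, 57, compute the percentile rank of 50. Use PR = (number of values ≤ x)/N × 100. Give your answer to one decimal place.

N = 8.
Strictly below 50: 0. Equal to 50: 2.
PR = 2/8 × 100 = 25.0

25.0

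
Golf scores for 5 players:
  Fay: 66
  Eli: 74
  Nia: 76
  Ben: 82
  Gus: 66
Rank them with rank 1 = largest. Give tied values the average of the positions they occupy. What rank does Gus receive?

Sorted (descending): 82, 76, 74, 66, 66
The 2 values of 66 occupy positions 4–5 → average rank (4+5)/2 = 4.5.
Gus has value 66 → rank 4.5.

4.5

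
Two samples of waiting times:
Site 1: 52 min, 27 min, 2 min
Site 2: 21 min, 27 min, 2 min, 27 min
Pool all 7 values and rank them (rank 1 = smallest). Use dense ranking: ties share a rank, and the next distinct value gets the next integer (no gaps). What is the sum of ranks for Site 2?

9

Sorted (ascending): 2, 2, 21, 27, 27, 27, 52
The 2 values of 2 share dense rank 1.
The 3 values of 27 share dense rank 3.
Remaining distinct values take the next consecutive integers.
Site 2 values → pooled ranks: 21→2, 27→3, 2→1, 27→3
Rank sum = 2 + 3 + 1 + 3 = 9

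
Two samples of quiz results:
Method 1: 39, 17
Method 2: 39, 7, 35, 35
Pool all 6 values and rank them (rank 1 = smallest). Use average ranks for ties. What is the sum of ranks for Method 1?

7.5

Sorted (ascending): 7, 17, 35, 35, 39, 39
The 2 values of 35 occupy positions 3–4 → average rank (3+4)/2 = 3.5.
The 2 values of 39 occupy positions 5–6 → average rank (5+6)/2 = 5.5.
Method 1 values → pooled ranks: 39→5.5, 17→2
Rank sum = 5.5 + 2 = 7.5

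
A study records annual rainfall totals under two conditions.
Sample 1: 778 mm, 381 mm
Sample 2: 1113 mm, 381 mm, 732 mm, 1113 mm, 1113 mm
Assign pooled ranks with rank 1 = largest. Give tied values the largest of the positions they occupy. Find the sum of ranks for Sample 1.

11

Sorted (descending): 1113, 1113, 1113, 778, 732, 381, 381
The 3 values of 1113 occupy positions 1–3 → each gets rank 3.
The 2 values of 381 occupy positions 6–7 → each gets rank 7.
Sample 1 values → pooled ranks: 778→4, 381→7
Rank sum = 4 + 7 = 11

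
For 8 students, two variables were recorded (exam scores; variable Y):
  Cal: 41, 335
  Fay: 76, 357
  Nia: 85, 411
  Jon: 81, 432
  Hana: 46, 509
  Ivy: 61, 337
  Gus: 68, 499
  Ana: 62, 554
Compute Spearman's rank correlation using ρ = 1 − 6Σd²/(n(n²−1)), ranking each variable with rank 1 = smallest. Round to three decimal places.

Ranks of variable 1: 1, 6, 8, 7, 2, 3, 5, 4
Ranks of variable 2: 1, 3, 4, 5, 7, 2, 6, 8
d = r₁ − r₂: 0, 3, 4, 2, -5, 1, -1, -4
d²: 0, 9, 16, 4, 25, 1, 1, 16; Σd² = 72
ρ = 1 − 6·72/(8·63) = 1 − 432/504 = 0.143

0.143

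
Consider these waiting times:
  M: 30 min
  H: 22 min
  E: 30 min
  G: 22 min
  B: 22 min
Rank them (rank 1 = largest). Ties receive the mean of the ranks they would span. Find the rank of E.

1.5

Sorted (descending): 30, 30, 22, 22, 22
The 2 values of 30 occupy positions 1–2 → average rank (1+2)/2 = 1.5.
The 3 values of 22 occupy positions 3–5 → average rank 4.
E has value 30 min → rank 1.5.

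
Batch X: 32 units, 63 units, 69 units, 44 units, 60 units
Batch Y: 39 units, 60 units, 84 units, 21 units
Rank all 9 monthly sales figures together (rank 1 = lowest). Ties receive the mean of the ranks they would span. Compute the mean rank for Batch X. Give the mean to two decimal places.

Sorted (ascending): 21, 32, 39, 44, 60, 60, 63, 69, 84
The 2 values of 60 occupy positions 5–6 → average rank (5+6)/2 = 5.5.
Batch X values → pooled ranks: 32→2, 63→7, 69→8, 44→4, 60→5.5
Mean rank = (2 + 7 + 8 + 4 + 5.5) / 5 = 5.30

5.30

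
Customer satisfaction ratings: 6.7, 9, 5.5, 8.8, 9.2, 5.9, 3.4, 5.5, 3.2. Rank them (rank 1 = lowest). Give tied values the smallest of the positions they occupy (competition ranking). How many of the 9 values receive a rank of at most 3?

Sorted (ascending): 3.2, 3.4, 5.5, 5.5, 5.9, 6.7, 8.8, 9, 9.2
The 2 values of 5.5 occupy positions 3–4 → each gets rank 3.
Ranks ≤ 3: {1, 2, 3, 3} → 4 values.

4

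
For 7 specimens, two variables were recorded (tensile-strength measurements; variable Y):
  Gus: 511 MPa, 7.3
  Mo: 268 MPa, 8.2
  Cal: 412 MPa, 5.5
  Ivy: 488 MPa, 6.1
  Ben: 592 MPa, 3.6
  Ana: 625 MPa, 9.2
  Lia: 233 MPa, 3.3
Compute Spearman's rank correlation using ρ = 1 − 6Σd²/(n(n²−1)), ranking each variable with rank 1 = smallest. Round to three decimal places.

0.429

Ranks of variable 1: 5, 2, 3, 4, 6, 7, 1
Ranks of variable 2: 5, 6, 3, 4, 2, 7, 1
d = r₁ − r₂: 0, -4, 0, 0, 4, 0, 0
d²: 0, 16, 0, 0, 16, 0, 0; Σd² = 32
ρ = 1 − 6·32/(7·48) = 1 − 192/336 = 0.429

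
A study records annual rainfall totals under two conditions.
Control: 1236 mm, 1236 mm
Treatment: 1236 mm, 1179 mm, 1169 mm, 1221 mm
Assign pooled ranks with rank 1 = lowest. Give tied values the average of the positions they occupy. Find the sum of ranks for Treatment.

Sorted (ascending): 1169, 1179, 1221, 1236, 1236, 1236
The 3 values of 1236 occupy positions 4–6 → average rank 5.
Treatment values → pooled ranks: 1236→5, 1179→2, 1169→1, 1221→3
Rank sum = 5 + 2 + 1 + 3 = 11

11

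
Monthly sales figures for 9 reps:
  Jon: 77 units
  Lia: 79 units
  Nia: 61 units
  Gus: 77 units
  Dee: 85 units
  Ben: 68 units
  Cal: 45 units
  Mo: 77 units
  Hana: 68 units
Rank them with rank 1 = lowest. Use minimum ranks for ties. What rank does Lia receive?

8

Sorted (ascending): 45, 61, 68, 68, 77, 77, 77, 79, 85
The 2 values of 68 occupy positions 3–4 → each gets rank 3.
The 3 values of 77 occupy positions 5–7 → each gets rank 5.
Lia has value 79 units → rank 8.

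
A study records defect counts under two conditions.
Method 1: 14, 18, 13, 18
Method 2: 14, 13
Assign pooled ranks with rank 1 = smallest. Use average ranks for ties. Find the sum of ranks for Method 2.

Sorted (ascending): 13, 13, 14, 14, 18, 18
The 2 values of 13 occupy positions 1–2 → average rank (1+2)/2 = 1.5.
The 2 values of 14 occupy positions 3–4 → average rank (3+4)/2 = 3.5.
The 2 values of 18 occupy positions 5–6 → average rank (5+6)/2 = 5.5.
Method 2 values → pooled ranks: 14→3.5, 13→1.5
Rank sum = 3.5 + 1.5 = 5

5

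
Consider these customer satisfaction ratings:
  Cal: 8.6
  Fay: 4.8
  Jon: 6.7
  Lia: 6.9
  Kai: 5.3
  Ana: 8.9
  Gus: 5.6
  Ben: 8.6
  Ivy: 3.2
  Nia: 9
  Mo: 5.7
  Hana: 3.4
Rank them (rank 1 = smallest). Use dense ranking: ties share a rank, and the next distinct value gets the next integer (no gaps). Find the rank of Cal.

9

Sorted (ascending): 3.2, 3.4, 4.8, 5.3, 5.6, 5.7, 6.7, 6.9, 8.6, 8.6, 8.9, 9
The 2 values of 8.6 share dense rank 9.
Remaining distinct values take the next consecutive integers.
Cal has value 8.6 → rank 9.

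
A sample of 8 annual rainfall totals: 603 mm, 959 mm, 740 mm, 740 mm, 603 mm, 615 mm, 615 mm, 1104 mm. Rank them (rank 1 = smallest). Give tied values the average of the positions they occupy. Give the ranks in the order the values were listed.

1.5, 7, 5.5, 5.5, 1.5, 3.5, 3.5, 8

Sorted (ascending): 603, 603, 615, 615, 740, 740, 959, 1104
The 2 values of 603 occupy positions 1–2 → average rank (1+2)/2 = 1.5.
The 2 values of 615 occupy positions 3–4 → average rank (3+4)/2 = 3.5.
The 2 values of 740 occupy positions 5–6 → average rank (5+6)/2 = 5.5.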